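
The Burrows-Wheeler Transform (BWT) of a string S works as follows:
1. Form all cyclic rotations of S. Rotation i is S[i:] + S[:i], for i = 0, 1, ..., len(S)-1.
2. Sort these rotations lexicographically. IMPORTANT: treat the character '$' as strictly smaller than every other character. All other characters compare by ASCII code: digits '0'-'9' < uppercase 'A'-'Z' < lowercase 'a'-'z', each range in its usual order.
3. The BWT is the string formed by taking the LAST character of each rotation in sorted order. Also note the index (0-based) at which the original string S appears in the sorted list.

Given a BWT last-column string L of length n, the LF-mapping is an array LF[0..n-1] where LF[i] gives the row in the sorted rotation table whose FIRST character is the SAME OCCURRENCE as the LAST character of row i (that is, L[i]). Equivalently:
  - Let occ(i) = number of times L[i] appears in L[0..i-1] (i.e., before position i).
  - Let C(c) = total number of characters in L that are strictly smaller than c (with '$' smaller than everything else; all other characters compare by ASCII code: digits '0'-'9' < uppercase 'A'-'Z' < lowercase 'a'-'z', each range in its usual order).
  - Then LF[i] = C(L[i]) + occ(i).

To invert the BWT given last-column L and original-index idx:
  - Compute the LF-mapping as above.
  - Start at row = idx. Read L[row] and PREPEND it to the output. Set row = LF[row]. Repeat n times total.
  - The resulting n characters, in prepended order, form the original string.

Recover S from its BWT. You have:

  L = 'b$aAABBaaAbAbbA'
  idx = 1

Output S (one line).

LF mapping: 11 0 8 1 2 6 7 9 10 3 12 4 13 14 5
Walk LF starting at row 1, prepending L[row]:
  step 1: row=1, L[1]='$', prepend. Next row=LF[1]=0
  step 2: row=0, L[0]='b', prepend. Next row=LF[0]=11
  step 3: row=11, L[11]='A', prepend. Next row=LF[11]=4
  step 4: row=4, L[4]='A', prepend. Next row=LF[4]=2
  step 5: row=2, L[2]='a', prepend. Next row=LF[2]=8
  step 6: row=8, L[8]='a', prepend. Next row=LF[8]=10
  step 7: row=10, L[10]='b', prepend. Next row=LF[10]=12
  step 8: row=12, L[12]='b', prepend. Next row=LF[12]=13
  step 9: row=13, L[13]='b', prepend. Next row=LF[13]=14
  step 10: row=14, L[14]='A', prepend. Next row=LF[14]=5
  step 11: row=5, L[5]='B', prepend. Next row=LF[5]=6
  step 12: row=6, L[6]='B', prepend. Next row=LF[6]=7
  step 13: row=7, L[7]='a', prepend. Next row=LF[7]=9
  step 14: row=9, L[9]='A', prepend. Next row=LF[9]=3
  step 15: row=3, L[3]='A', prepend. Next row=LF[3]=1
Reversed output: AAaBBAbbbaaAAb$

Answer: AAaBBAbbbaaAAb$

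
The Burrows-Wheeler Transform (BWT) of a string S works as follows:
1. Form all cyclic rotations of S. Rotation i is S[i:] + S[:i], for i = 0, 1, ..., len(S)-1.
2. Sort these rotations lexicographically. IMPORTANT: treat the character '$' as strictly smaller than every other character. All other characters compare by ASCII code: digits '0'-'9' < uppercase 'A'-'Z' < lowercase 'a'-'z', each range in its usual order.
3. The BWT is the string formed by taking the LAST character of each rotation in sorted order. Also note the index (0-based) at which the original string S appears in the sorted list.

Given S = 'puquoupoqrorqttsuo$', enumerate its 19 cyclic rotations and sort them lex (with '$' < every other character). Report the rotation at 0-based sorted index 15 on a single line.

All 19 rotations (rotation i = S[i:]+S[:i]):
  rot[0] = puquoupoqrorqttsuo$
  rot[1] = uquoupoqrorqttsuo$p
  rot[2] = quoupoqrorqttsuo$pu
  rot[3] = uoupoqrorqttsuo$puq
  rot[4] = oupoqrorqttsuo$puqu
  rot[5] = upoqrorqttsuo$puquo
  rot[6] = poqrorqttsuo$puquou
  rot[7] = oqrorqttsuo$puquoup
  rot[8] = qrorqttsuo$puquoupo
  rot[9] = rorqttsuo$puquoupoq
  rot[10] = orqttsuo$puquoupoqr
  rot[11] = rqttsuo$puquoupoqro
  rot[12] = qttsuo$puquoupoqror
  rot[13] = ttsuo$puquoupoqrorq
  rot[14] = tsuo$puquoupoqrorqt
  rot[15] = suo$puquoupoqrorqtt
  rot[16] = uo$puquoupoqrorqtts
  rot[17] = o$puquoupoqrorqttsu
  rot[18] = $puquoupoqrorqttsuo
Sorted (with $ < everything):
  sorted[0] = $puquoupoqrorqttsuo
  sorted[1] = o$puquoupoqrorqttsu
  sorted[2] = oqrorqttsuo$puquoup
  sorted[3] = orqttsuo$puquoupoqr
  sorted[4] = oupoqrorqttsuo$puqu
  sorted[5] = poqrorqttsuo$puquou
  sorted[6] = puquoupoqrorqttsuo$
  sorted[7] = qrorqttsuo$puquoupo
  sorted[8] = qttsuo$puquoupoqror
  sorted[9] = quoupoqrorqttsuo$pu
  sorted[10] = rorqttsuo$puquoupoq
  sorted[11] = rqttsuo$puquoupoqro
  sorted[12] = suo$puquoupoqrorqtt
  sorted[13] = tsuo$puquoupoqrorqt
  sorted[14] = ttsuo$puquoupoqrorq
  sorted[15] = uo$puquoupoqrorqtts
  sorted[16] = uoupoqrorqttsuo$puq
  sorted[17] = upoqrorqttsuo$puquo
  sorted[18] = uquoupoqrorqttsuo$p
sorted[15] = uo$puquoupoqrorqtts

Answer: uo$puquoupoqrorqtts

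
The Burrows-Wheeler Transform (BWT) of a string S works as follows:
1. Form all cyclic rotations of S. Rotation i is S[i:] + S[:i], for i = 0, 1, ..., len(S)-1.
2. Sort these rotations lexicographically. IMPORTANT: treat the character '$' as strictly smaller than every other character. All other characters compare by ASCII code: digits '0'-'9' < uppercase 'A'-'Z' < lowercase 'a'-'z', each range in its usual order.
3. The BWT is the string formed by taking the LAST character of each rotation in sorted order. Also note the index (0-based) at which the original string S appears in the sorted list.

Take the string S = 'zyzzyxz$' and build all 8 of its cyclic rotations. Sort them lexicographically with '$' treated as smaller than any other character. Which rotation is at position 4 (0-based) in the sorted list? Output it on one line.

Answer: z$zyzzyx

Derivation:
All 8 rotations (rotation i = S[i:]+S[:i]):
  rot[0] = zyzzyxz$
  rot[1] = yzzyxz$z
  rot[2] = zzyxz$zy
  rot[3] = zyxz$zyz
  rot[4] = yxz$zyzz
  rot[5] = xz$zyzzy
  rot[6] = z$zyzzyx
  rot[7] = $zyzzyxz
Sorted (with $ < everything):
  sorted[0] = $zyzzyxz
  sorted[1] = xz$zyzzy
  sorted[2] = yxz$zyzz
  sorted[3] = yzzyxz$z
  sorted[4] = z$zyzzyx
  sorted[5] = zyxz$zyz
  sorted[6] = zyzzyxz$
  sorted[7] = zzyxz$zy
sorted[4] = z$zyzzyx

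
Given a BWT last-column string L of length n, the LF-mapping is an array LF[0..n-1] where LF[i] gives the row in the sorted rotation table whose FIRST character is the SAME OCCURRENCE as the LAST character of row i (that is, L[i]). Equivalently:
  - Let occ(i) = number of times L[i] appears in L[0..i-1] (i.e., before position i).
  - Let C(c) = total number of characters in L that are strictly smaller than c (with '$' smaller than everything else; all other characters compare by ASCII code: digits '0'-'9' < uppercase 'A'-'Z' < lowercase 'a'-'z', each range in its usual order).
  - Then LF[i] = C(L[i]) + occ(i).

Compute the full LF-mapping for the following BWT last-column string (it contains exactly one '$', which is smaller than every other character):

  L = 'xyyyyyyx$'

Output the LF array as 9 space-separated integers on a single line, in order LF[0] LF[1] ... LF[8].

Char counts: '$':1, 'x':2, 'y':6
C (first-col start): C('$')=0, C('x')=1, C('y')=3
L[0]='x': occ=0, LF[0]=C('x')+0=1+0=1
L[1]='y': occ=0, LF[1]=C('y')+0=3+0=3
L[2]='y': occ=1, LF[2]=C('y')+1=3+1=4
L[3]='y': occ=2, LF[3]=C('y')+2=3+2=5
L[4]='y': occ=3, LF[4]=C('y')+3=3+3=6
L[5]='y': occ=4, LF[5]=C('y')+4=3+4=7
L[6]='y': occ=5, LF[6]=C('y')+5=3+5=8
L[7]='x': occ=1, LF[7]=C('x')+1=1+1=2
L[8]='$': occ=0, LF[8]=C('$')+0=0+0=0

Answer: 1 3 4 5 6 7 8 2 0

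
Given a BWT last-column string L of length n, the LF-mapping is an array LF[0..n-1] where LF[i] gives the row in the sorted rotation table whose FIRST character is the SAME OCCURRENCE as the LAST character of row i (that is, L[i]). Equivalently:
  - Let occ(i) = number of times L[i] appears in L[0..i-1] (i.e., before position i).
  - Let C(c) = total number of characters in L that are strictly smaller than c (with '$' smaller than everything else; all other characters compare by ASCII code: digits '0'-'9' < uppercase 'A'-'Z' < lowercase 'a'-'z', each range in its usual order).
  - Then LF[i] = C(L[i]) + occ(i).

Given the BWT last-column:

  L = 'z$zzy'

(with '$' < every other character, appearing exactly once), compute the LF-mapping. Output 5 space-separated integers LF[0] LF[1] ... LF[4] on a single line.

Char counts: '$':1, 'y':1, 'z':3
C (first-col start): C('$')=0, C('y')=1, C('z')=2
L[0]='z': occ=0, LF[0]=C('z')+0=2+0=2
L[1]='$': occ=0, LF[1]=C('$')+0=0+0=0
L[2]='z': occ=1, LF[2]=C('z')+1=2+1=3
L[3]='z': occ=2, LF[3]=C('z')+2=2+2=4
L[4]='y': occ=0, LF[4]=C('y')+0=1+0=1

Answer: 2 0 3 4 1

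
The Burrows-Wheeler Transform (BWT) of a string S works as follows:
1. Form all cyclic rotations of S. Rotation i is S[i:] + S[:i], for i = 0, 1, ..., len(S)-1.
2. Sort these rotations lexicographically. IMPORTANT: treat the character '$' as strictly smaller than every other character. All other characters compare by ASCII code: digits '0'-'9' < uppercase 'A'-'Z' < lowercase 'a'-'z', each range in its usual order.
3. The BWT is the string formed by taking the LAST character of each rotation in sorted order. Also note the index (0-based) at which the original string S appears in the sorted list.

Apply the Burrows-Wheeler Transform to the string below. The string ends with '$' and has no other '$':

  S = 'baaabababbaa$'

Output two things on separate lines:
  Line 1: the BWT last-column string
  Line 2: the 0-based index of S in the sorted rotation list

All 13 rotations (rotation i = S[i:]+S[:i]):
  rot[0] = baaabababbaa$
  rot[1] = aaabababbaa$b
  rot[2] = aabababbaa$ba
  rot[3] = abababbaa$baa
  rot[4] = bababbaa$baaa
  rot[5] = ababbaa$baaab
  rot[6] = babbaa$baaaba
  rot[7] = abbaa$baaabab
  rot[8] = bbaa$baaababa
  rot[9] = baa$baaababab
  rot[10] = aa$baaabababb
  rot[11] = a$baaabababba
  rot[12] = $baaabababbaa
Sorted (with $ < everything):
  sorted[0] = $baaabababbaa  (last char: 'a')
  sorted[1] = a$baaabababba  (last char: 'a')
  sorted[2] = aa$baaabababb  (last char: 'b')
  sorted[3] = aaabababbaa$b  (last char: 'b')
  sorted[4] = aabababbaa$ba  (last char: 'a')
  sorted[5] = abababbaa$baa  (last char: 'a')
  sorted[6] = ababbaa$baaab  (last char: 'b')
  sorted[7] = abbaa$baaabab  (last char: 'b')
  sorted[8] = baa$baaababab  (last char: 'b')
  sorted[9] = baaabababbaa$  (last char: '$')
  sorted[10] = bababbaa$baaa  (last char: 'a')
  sorted[11] = babbaa$baaaba  (last char: 'a')
  sorted[12] = bbaa$baaababa  (last char: 'a')
Last column: aabbaabbb$aaa
Original string S is at sorted index 9

Answer: aabbaabbb$aaa
9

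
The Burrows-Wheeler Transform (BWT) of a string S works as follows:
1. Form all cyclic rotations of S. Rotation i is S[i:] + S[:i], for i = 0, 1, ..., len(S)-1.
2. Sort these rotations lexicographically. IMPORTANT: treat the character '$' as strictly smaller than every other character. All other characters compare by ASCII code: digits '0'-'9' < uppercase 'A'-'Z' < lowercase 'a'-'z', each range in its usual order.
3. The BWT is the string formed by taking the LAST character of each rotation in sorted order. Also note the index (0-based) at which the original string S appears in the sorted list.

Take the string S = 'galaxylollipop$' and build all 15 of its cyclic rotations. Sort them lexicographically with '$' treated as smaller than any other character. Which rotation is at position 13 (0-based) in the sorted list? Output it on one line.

All 15 rotations (rotation i = S[i:]+S[:i]):
  rot[0] = galaxylollipop$
  rot[1] = alaxylollipop$g
  rot[2] = laxylollipop$ga
  rot[3] = axylollipop$gal
  rot[4] = xylollipop$gala
  rot[5] = ylollipop$galax
  rot[6] = lollipop$galaxy
  rot[7] = ollipop$galaxyl
  rot[8] = llipop$galaxylo
  rot[9] = lipop$galaxylol
  rot[10] = ipop$galaxyloll
  rot[11] = pop$galaxylolli
  rot[12] = op$galaxylollip
  rot[13] = p$galaxylollipo
  rot[14] = $galaxylollipop
Sorted (with $ < everything):
  sorted[0] = $galaxylollipop
  sorted[1] = alaxylollipop$g
  sorted[2] = axylollipop$gal
  sorted[3] = galaxylollipop$
  sorted[4] = ipop$galaxyloll
  sorted[5] = laxylollipop$ga
  sorted[6] = lipop$galaxylol
  sorted[7] = llipop$galaxylo
  sorted[8] = lollipop$galaxy
  sorted[9] = ollipop$galaxyl
  sorted[10] = op$galaxylollip
  sorted[11] = p$galaxylollipo
  sorted[12] = pop$galaxylolli
  sorted[13] = xylollipop$gala
  sorted[14] = ylollipop$galax
sorted[13] = xylollipop$gala

Answer: xylollipop$gala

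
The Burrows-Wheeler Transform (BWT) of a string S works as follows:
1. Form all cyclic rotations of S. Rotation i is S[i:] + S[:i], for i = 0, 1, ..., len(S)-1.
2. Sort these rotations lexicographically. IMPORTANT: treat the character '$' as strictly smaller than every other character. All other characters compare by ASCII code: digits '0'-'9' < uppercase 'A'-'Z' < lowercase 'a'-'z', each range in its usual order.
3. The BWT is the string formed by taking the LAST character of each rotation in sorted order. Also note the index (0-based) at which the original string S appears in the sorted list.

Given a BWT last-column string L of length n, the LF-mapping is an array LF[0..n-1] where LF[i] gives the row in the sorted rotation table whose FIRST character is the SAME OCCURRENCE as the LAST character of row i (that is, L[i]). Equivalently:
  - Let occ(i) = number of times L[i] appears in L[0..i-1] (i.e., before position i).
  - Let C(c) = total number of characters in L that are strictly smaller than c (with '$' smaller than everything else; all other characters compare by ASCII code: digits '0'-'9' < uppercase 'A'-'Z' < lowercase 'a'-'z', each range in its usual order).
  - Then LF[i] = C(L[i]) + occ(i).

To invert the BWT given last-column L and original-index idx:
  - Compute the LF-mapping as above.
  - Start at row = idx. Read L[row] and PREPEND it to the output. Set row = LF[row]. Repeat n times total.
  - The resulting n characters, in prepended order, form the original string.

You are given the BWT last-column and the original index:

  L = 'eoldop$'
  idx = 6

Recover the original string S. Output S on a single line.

LF mapping: 2 4 3 1 5 6 0
Walk LF starting at row 6, prepending L[row]:
  step 1: row=6, L[6]='$', prepend. Next row=LF[6]=0
  step 2: row=0, L[0]='e', prepend. Next row=LF[0]=2
  step 3: row=2, L[2]='l', prepend. Next row=LF[2]=3
  step 4: row=3, L[3]='d', prepend. Next row=LF[3]=1
  step 5: row=1, L[1]='o', prepend. Next row=LF[1]=4
  step 6: row=4, L[4]='o', prepend. Next row=LF[4]=5
  step 7: row=5, L[5]='p', prepend. Next row=LF[5]=6
Reversed output: poodle$

Answer: poodle$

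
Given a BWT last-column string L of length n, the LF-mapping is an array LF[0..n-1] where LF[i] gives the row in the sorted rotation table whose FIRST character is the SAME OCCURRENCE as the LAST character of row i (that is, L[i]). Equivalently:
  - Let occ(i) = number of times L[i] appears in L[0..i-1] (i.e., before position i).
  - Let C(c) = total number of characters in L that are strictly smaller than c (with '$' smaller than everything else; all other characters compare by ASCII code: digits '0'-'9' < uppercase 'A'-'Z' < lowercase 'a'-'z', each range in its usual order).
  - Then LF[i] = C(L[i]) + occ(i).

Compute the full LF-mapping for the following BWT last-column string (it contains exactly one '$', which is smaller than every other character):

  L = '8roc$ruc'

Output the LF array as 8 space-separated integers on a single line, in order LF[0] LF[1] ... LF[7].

Char counts: '$':1, '8':1, 'c':2, 'o':1, 'r':2, 'u':1
C (first-col start): C('$')=0, C('8')=1, C('c')=2, C('o')=4, C('r')=5, C('u')=7
L[0]='8': occ=0, LF[0]=C('8')+0=1+0=1
L[1]='r': occ=0, LF[1]=C('r')+0=5+0=5
L[2]='o': occ=0, LF[2]=C('o')+0=4+0=4
L[3]='c': occ=0, LF[3]=C('c')+0=2+0=2
L[4]='$': occ=0, LF[4]=C('$')+0=0+0=0
L[5]='r': occ=1, LF[5]=C('r')+1=5+1=6
L[6]='u': occ=0, LF[6]=C('u')+0=7+0=7
L[7]='c': occ=1, LF[7]=C('c')+1=2+1=3

Answer: 1 5 4 2 0 6 7 3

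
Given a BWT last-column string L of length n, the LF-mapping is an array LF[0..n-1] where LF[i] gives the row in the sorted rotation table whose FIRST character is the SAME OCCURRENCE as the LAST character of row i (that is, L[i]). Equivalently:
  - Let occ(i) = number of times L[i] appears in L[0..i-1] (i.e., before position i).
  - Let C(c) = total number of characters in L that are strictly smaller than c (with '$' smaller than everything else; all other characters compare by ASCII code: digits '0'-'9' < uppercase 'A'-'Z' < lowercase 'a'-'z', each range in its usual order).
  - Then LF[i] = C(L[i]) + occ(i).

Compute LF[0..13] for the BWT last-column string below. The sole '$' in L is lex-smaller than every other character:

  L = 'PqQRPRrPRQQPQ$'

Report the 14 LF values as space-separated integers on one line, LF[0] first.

Answer: 1 12 5 9 2 10 13 3 11 6 7 4 8 0

Derivation:
Char counts: '$':1, 'P':4, 'Q':4, 'R':3, 'q':1, 'r':1
C (first-col start): C('$')=0, C('P')=1, C('Q')=5, C('R')=9, C('q')=12, C('r')=13
L[0]='P': occ=0, LF[0]=C('P')+0=1+0=1
L[1]='q': occ=0, LF[1]=C('q')+0=12+0=12
L[2]='Q': occ=0, LF[2]=C('Q')+0=5+0=5
L[3]='R': occ=0, LF[3]=C('R')+0=9+0=9
L[4]='P': occ=1, LF[4]=C('P')+1=1+1=2
L[5]='R': occ=1, LF[5]=C('R')+1=9+1=10
L[6]='r': occ=0, LF[6]=C('r')+0=13+0=13
L[7]='P': occ=2, LF[7]=C('P')+2=1+2=3
L[8]='R': occ=2, LF[8]=C('R')+2=9+2=11
L[9]='Q': occ=1, LF[9]=C('Q')+1=5+1=6
L[10]='Q': occ=2, LF[10]=C('Q')+2=5+2=7
L[11]='P': occ=3, LF[11]=C('P')+3=1+3=4
L[12]='Q': occ=3, LF[12]=C('Q')+3=5+3=8
L[13]='$': occ=0, LF[13]=C('$')+0=0+0=0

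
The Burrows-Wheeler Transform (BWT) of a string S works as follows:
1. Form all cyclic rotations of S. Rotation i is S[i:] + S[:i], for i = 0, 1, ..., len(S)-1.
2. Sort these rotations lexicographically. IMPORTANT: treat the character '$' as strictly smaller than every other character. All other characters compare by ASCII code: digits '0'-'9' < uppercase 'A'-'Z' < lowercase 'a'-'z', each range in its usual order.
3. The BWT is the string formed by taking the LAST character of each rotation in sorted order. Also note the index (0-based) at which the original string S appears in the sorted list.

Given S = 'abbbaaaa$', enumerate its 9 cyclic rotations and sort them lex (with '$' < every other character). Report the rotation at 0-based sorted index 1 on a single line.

All 9 rotations (rotation i = S[i:]+S[:i]):
  rot[0] = abbbaaaa$
  rot[1] = bbbaaaa$a
  rot[2] = bbaaaa$ab
  rot[3] = baaaa$abb
  rot[4] = aaaa$abbb
  rot[5] = aaa$abbba
  rot[6] = aa$abbbaa
  rot[7] = a$abbbaaa
  rot[8] = $abbbaaaa
Sorted (with $ < everything):
  sorted[0] = $abbbaaaa
  sorted[1] = a$abbbaaa
  sorted[2] = aa$abbbaa
  sorted[3] = aaa$abbba
  sorted[4] = aaaa$abbb
  sorted[5] = abbbaaaa$
  sorted[6] = baaaa$abb
  sorted[7] = bbaaaa$ab
  sorted[8] = bbbaaaa$a
sorted[1] = a$abbbaaa

Answer: a$abbbaaa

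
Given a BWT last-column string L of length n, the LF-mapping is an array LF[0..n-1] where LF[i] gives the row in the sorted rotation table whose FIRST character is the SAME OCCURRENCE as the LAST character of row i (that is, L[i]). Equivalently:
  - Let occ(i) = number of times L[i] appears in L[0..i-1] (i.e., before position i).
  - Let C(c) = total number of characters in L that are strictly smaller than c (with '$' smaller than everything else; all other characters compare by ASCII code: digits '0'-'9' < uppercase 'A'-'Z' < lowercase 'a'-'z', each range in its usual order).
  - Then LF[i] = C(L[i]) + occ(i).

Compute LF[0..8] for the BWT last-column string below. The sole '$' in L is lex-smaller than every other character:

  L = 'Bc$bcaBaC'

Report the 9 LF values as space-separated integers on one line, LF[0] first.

Answer: 1 7 0 6 8 4 2 5 3

Derivation:
Char counts: '$':1, 'B':2, 'C':1, 'a':2, 'b':1, 'c':2
C (first-col start): C('$')=0, C('B')=1, C('C')=3, C('a')=4, C('b')=6, C('c')=7
L[0]='B': occ=0, LF[0]=C('B')+0=1+0=1
L[1]='c': occ=0, LF[1]=C('c')+0=7+0=7
L[2]='$': occ=0, LF[2]=C('$')+0=0+0=0
L[3]='b': occ=0, LF[3]=C('b')+0=6+0=6
L[4]='c': occ=1, LF[4]=C('c')+1=7+1=8
L[5]='a': occ=0, LF[5]=C('a')+0=4+0=4
L[6]='B': occ=1, LF[6]=C('B')+1=1+1=2
L[7]='a': occ=1, LF[7]=C('a')+1=4+1=5
L[8]='C': occ=0, LF[8]=C('C')+0=3+0=3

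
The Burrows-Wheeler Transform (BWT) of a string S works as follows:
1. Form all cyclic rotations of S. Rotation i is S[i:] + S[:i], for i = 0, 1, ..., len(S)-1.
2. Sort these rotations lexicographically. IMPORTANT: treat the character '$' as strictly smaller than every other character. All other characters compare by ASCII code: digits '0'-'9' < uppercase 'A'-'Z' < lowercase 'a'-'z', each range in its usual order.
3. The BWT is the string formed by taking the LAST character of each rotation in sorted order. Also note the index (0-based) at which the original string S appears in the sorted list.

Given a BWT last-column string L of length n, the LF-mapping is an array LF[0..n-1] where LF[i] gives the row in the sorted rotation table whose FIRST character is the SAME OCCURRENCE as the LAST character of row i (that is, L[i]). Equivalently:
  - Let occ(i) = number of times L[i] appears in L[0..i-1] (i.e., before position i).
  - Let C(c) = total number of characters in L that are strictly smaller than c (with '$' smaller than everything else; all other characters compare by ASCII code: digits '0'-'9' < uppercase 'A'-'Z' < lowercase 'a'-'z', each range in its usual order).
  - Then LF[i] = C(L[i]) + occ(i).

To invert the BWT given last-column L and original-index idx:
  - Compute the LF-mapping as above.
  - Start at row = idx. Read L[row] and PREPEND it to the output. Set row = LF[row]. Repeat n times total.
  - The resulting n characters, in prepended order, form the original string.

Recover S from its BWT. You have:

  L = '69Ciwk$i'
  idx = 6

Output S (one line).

Answer: kiwiC96$

Derivation:
LF mapping: 1 2 3 4 7 6 0 5
Walk LF starting at row 6, prepending L[row]:
  step 1: row=6, L[6]='$', prepend. Next row=LF[6]=0
  step 2: row=0, L[0]='6', prepend. Next row=LF[0]=1
  step 3: row=1, L[1]='9', prepend. Next row=LF[1]=2
  step 4: row=2, L[2]='C', prepend. Next row=LF[2]=3
  step 5: row=3, L[3]='i', prepend. Next row=LF[3]=4
  step 6: row=4, L[4]='w', prepend. Next row=LF[4]=7
  step 7: row=7, L[7]='i', prepend. Next row=LF[7]=5
  step 8: row=5, L[5]='k', prepend. Next row=LF[5]=6
Reversed output: kiwiC96$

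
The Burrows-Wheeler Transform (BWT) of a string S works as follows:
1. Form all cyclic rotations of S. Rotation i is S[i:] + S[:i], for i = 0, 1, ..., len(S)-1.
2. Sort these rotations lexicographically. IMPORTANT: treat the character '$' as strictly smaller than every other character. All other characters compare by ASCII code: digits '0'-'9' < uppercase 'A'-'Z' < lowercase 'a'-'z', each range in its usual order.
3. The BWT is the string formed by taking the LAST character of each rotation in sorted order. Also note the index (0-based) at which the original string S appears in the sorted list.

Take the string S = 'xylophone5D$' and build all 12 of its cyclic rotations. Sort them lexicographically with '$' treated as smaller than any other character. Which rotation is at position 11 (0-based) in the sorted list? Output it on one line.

All 12 rotations (rotation i = S[i:]+S[:i]):
  rot[0] = xylophone5D$
  rot[1] = ylophone5D$x
  rot[2] = lophone5D$xy
  rot[3] = ophone5D$xyl
  rot[4] = phone5D$xylo
  rot[5] = hone5D$xylop
  rot[6] = one5D$xyloph
  rot[7] = ne5D$xylopho
  rot[8] = e5D$xylophon
  rot[9] = 5D$xylophone
  rot[10] = D$xylophone5
  rot[11] = $xylophone5D
Sorted (with $ < everything):
  sorted[0] = $xylophone5D
  sorted[1] = 5D$xylophone
  sorted[2] = D$xylophone5
  sorted[3] = e5D$xylophon
  sorted[4] = hone5D$xylop
  sorted[5] = lophone5D$xy
  sorted[6] = ne5D$xylopho
  sorted[7] = one5D$xyloph
  sorted[8] = ophone5D$xyl
  sorted[9] = phone5D$xylo
  sorted[10] = xylophone5D$
  sorted[11] = ylophone5D$x
sorted[11] = ylophone5D$x

Answer: ylophone5D$x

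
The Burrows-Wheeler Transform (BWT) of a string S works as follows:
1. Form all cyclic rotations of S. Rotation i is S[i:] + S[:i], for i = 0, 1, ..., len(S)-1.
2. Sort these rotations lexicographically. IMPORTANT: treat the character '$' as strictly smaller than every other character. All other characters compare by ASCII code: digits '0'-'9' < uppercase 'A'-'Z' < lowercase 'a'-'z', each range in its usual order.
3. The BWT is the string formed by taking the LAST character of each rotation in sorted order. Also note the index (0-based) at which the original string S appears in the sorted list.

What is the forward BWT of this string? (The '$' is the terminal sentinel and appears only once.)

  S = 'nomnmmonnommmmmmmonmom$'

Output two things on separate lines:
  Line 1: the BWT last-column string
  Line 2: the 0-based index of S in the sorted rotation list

All 23 rotations (rotation i = S[i:]+S[:i]):
  rot[0] = nomnmmonnommmmmmmonmom$
  rot[1] = omnmmonnommmmmmmonmom$n
  rot[2] = mnmmonnommmmmmmonmom$no
  rot[3] = nmmonnommmmmmmonmom$nom
  rot[4] = mmonnommmmmmmonmom$nomn
  rot[5] = monnommmmmmmonmom$nomnm
  rot[6] = onnommmmmmmonmom$nomnmm
  rot[7] = nnommmmmmmonmom$nomnmmo
  rot[8] = nommmmmmmonmom$nomnmmon
  rot[9] = ommmmmmmonmom$nomnmmonn
  rot[10] = mmmmmmmonmom$nomnmmonno
  rot[11] = mmmmmmonmom$nomnmmonnom
  rot[12] = mmmmmonmom$nomnmmonnomm
  rot[13] = mmmmonmom$nomnmmonnommm
  rot[14] = mmmonmom$nomnmmonnommmm
  rot[15] = mmonmom$nomnmmonnommmmm
  rot[16] = monmom$nomnmmonnommmmmm
  rot[17] = onmom$nomnmmonnommmmmmm
  rot[18] = nmom$nomnmmonnommmmmmmo
  rot[19] = mom$nomnmmonnommmmmmmon
  rot[20] = om$nomnmmonnommmmmmmonm
  rot[21] = m$nomnmmonnommmmmmmonmo
  rot[22] = $nomnmmonnommmmmmmonmom
Sorted (with $ < everything):
  sorted[0] = $nomnmmonnommmmmmmonmom  (last char: 'm')
  sorted[1] = m$nomnmmonnommmmmmmonmo  (last char: 'o')
  sorted[2] = mmmmmmmonmom$nomnmmonno  (last char: 'o')
  sorted[3] = mmmmmmonmom$nomnmmonnom  (last char: 'm')
  sorted[4] = mmmmmonmom$nomnmmonnomm  (last char: 'm')
  sorted[5] = mmmmonmom$nomnmmonnommm  (last char: 'm')
  sorted[6] = mmmonmom$nomnmmonnommmm  (last char: 'm')
  sorted[7] = mmonmom$nomnmmonnommmmm  (last char: 'm')
  sorted[8] = mmonnommmmmmmonmom$nomn  (last char: 'n')
  sorted[9] = mnmmonnommmmmmmonmom$no  (last char: 'o')
  sorted[10] = mom$nomnmmonnommmmmmmon  (last char: 'n')
  sorted[11] = monmom$nomnmmonnommmmmm  (last char: 'm')
  sorted[12] = monnommmmmmmonmom$nomnm  (last char: 'm')
  sorted[13] = nmmonnommmmmmmonmom$nom  (last char: 'm')
  sorted[14] = nmom$nomnmmonnommmmmmmo  (last char: 'o')
  sorted[15] = nnommmmmmmonmom$nomnmmo  (last char: 'o')
  sorted[16] = nommmmmmmonmom$nomnmmon  (last char: 'n')
  sorted[17] = nomnmmonnommmmmmmonmom$  (last char: '$')
  sorted[18] = om$nomnmmonnommmmmmmonm  (last char: 'm')
  sorted[19] = ommmmmmmonmom$nomnmmonn  (last char: 'n')
  sorted[20] = omnmmonnommmmmmmonmom$n  (last char: 'n')
  sorted[21] = onmom$nomnmmonnommmmmmm  (last char: 'm')
  sorted[22] = onnommmmmmmonmom$nomnmm  (last char: 'm')
Last column: moommmmmnonmmmoon$mnnmm
Original string S is at sorted index 17

Answer: moommmmmnonmmmoon$mnnmm
17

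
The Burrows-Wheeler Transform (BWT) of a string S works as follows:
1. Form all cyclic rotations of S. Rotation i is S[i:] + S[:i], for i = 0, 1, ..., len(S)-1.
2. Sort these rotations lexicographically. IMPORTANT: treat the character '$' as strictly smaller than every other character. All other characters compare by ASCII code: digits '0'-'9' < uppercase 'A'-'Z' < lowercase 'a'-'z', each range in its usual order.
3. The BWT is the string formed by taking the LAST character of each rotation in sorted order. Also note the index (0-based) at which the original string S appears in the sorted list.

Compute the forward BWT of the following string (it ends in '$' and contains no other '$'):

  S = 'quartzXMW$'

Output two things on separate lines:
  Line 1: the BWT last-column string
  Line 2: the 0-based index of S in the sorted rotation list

All 10 rotations (rotation i = S[i:]+S[:i]):
  rot[0] = quartzXMW$
  rot[1] = uartzXMW$q
  rot[2] = artzXMW$qu
  rot[3] = rtzXMW$qua
  rot[4] = tzXMW$quar
  rot[5] = zXMW$quart
  rot[6] = XMW$quartz
  rot[7] = MW$quartzX
  rot[8] = W$quartzXM
  rot[9] = $quartzXMW
Sorted (with $ < everything):
  sorted[0] = $quartzXMW  (last char: 'W')
  sorted[1] = MW$quartzX  (last char: 'X')
  sorted[2] = W$quartzXM  (last char: 'M')
  sorted[3] = XMW$quartz  (last char: 'z')
  sorted[4] = artzXMW$qu  (last char: 'u')
  sorted[5] = quartzXMW$  (last char: '$')
  sorted[6] = rtzXMW$qua  (last char: 'a')
  sorted[7] = tzXMW$quar  (last char: 'r')
  sorted[8] = uartzXMW$q  (last char: 'q')
  sorted[9] = zXMW$quart  (last char: 't')
Last column: WXMzu$arqt
Original string S is at sorted index 5

Answer: WXMzu$arqt
5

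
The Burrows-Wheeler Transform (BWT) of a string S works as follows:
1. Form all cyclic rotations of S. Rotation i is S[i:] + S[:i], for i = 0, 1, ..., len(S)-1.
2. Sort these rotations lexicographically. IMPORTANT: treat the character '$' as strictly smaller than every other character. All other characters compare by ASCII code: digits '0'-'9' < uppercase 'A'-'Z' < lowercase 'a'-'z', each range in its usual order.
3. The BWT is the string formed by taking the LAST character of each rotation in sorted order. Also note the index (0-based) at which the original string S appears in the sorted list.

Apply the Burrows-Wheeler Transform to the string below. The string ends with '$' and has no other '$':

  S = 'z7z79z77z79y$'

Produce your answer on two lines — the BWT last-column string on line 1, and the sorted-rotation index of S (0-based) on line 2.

Answer: yzzz7z779977$
12

Derivation:
All 13 rotations (rotation i = S[i:]+S[:i]):
  rot[0] = z7z79z77z79y$
  rot[1] = 7z79z77z79y$z
  rot[2] = z79z77z79y$z7
  rot[3] = 79z77z79y$z7z
  rot[4] = 9z77z79y$z7z7
  rot[5] = z77z79y$z7z79
  rot[6] = 77z79y$z7z79z
  rot[7] = 7z79y$z7z79z7
  rot[8] = z79y$z7z79z77
  rot[9] = 79y$z7z79z77z
  rot[10] = 9y$z7z79z77z7
  rot[11] = y$z7z79z77z79
  rot[12] = $z7z79z77z79y
Sorted (with $ < everything):
  sorted[0] = $z7z79z77z79y  (last char: 'y')
  sorted[1] = 77z79y$z7z79z  (last char: 'z')
  sorted[2] = 79y$z7z79z77z  (last char: 'z')
  sorted[3] = 79z77z79y$z7z  (last char: 'z')
  sorted[4] = 7z79y$z7z79z7  (last char: '7')
  sorted[5] = 7z79z77z79y$z  (last char: 'z')
  sorted[6] = 9y$z7z79z77z7  (last char: '7')
  sorted[7] = 9z77z79y$z7z7  (last char: '7')
  sorted[8] = y$z7z79z77z79  (last char: '9')
  sorted[9] = z77z79y$z7z79  (last char: '9')
  sorted[10] = z79y$z7z79z77  (last char: '7')
  sorted[11] = z79z77z79y$z7  (last char: '7')
  sorted[12] = z7z79z77z79y$  (last char: '$')
Last column: yzzz7z779977$
Original string S is at sorted index 12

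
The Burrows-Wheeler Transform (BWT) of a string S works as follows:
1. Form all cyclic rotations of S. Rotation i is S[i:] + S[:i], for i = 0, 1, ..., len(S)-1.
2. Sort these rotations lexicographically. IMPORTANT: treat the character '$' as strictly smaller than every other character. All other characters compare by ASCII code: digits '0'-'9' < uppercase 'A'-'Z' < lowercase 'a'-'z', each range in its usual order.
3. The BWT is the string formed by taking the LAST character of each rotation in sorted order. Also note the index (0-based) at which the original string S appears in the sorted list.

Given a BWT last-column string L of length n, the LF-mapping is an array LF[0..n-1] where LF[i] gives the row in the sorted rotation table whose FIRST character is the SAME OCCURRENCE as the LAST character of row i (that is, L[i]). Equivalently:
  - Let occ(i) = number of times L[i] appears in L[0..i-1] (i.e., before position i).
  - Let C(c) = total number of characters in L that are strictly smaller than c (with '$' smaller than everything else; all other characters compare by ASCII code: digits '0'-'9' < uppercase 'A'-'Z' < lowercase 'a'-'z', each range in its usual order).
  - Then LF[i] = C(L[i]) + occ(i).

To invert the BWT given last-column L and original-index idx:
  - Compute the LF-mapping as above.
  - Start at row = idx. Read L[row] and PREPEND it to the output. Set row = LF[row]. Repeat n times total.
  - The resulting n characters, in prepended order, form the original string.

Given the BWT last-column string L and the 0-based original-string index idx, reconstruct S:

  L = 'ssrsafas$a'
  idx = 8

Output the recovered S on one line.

LF mapping: 6 7 5 8 1 4 2 9 0 3
Walk LF starting at row 8, prepending L[row]:
  step 1: row=8, L[8]='$', prepend. Next row=LF[8]=0
  step 2: row=0, L[0]='s', prepend. Next row=LF[0]=6
  step 3: row=6, L[6]='a', prepend. Next row=LF[6]=2
  step 4: row=2, L[2]='r', prepend. Next row=LF[2]=5
  step 5: row=5, L[5]='f', prepend. Next row=LF[5]=4
  step 6: row=4, L[4]='a', prepend. Next row=LF[4]=1
  step 7: row=1, L[1]='s', prepend. Next row=LF[1]=7
  step 8: row=7, L[7]='s', prepend. Next row=LF[7]=9
  step 9: row=9, L[9]='a', prepend. Next row=LF[9]=3
  step 10: row=3, L[3]='s', prepend. Next row=LF[3]=8
Reversed output: sassafras$

Answer: sassafras$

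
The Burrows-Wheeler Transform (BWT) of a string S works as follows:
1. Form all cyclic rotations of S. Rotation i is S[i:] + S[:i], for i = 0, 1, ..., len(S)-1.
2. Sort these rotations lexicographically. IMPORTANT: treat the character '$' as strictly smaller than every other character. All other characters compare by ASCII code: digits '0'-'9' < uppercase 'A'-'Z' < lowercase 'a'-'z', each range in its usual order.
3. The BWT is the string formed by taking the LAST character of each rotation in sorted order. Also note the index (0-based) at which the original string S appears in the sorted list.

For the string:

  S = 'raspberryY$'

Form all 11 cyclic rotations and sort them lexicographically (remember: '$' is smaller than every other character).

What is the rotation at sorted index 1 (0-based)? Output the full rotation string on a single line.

Answer: Y$raspberry

Derivation:
All 11 rotations (rotation i = S[i:]+S[:i]):
  rot[0] = raspberryY$
  rot[1] = aspberryY$r
  rot[2] = spberryY$ra
  rot[3] = pberryY$ras
  rot[4] = berryY$rasp
  rot[5] = erryY$raspb
  rot[6] = rryY$raspbe
  rot[7] = ryY$raspber
  rot[8] = yY$raspberr
  rot[9] = Y$raspberry
  rot[10] = $raspberryY
Sorted (with $ < everything):
  sorted[0] = $raspberryY
  sorted[1] = Y$raspberry
  sorted[2] = aspberryY$r
  sorted[3] = berryY$rasp
  sorted[4] = erryY$raspb
  sorted[5] = pberryY$ras
  sorted[6] = raspberryY$
  sorted[7] = rryY$raspbe
  sorted[8] = ryY$raspber
  sorted[9] = spberryY$ra
  sorted[10] = yY$raspberr
sorted[1] = Y$raspberry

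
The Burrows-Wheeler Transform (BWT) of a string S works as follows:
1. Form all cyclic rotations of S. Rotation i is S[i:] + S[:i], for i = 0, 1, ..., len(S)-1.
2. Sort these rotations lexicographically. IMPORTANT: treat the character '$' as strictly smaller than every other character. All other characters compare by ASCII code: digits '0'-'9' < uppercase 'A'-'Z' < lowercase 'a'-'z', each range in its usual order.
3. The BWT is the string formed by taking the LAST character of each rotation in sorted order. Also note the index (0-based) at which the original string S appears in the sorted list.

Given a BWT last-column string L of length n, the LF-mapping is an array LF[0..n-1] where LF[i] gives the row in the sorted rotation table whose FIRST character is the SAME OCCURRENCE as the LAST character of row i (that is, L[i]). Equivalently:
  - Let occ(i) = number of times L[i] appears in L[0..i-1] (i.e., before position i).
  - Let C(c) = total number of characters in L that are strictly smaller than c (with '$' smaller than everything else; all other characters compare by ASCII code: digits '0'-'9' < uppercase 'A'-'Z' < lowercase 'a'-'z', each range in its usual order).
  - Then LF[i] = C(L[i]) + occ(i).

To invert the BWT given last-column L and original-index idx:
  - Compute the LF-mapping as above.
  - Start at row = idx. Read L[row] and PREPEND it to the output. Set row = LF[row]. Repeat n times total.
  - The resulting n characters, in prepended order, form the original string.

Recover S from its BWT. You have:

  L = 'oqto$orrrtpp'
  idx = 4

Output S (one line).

Answer: ptooptrrrqo$

Derivation:
LF mapping: 1 6 10 2 0 3 7 8 9 11 4 5
Walk LF starting at row 4, prepending L[row]:
  step 1: row=4, L[4]='$', prepend. Next row=LF[4]=0
  step 2: row=0, L[0]='o', prepend. Next row=LF[0]=1
  step 3: row=1, L[1]='q', prepend. Next row=LF[1]=6
  step 4: row=6, L[6]='r', prepend. Next row=LF[6]=7
  step 5: row=7, L[7]='r', prepend. Next row=LF[7]=8
  step 6: row=8, L[8]='r', prepend. Next row=LF[8]=9
  step 7: row=9, L[9]='t', prepend. Next row=LF[9]=11
  step 8: row=11, L[11]='p', prepend. Next row=LF[11]=5
  step 9: row=5, L[5]='o', prepend. Next row=LF[5]=3
  step 10: row=3, L[3]='o', prepend. Next row=LF[3]=2
  step 11: row=2, L[2]='t', prepend. Next row=LF[2]=10
  step 12: row=10, L[10]='p', prepend. Next row=LF[10]=4
Reversed output: ptooptrrrqo$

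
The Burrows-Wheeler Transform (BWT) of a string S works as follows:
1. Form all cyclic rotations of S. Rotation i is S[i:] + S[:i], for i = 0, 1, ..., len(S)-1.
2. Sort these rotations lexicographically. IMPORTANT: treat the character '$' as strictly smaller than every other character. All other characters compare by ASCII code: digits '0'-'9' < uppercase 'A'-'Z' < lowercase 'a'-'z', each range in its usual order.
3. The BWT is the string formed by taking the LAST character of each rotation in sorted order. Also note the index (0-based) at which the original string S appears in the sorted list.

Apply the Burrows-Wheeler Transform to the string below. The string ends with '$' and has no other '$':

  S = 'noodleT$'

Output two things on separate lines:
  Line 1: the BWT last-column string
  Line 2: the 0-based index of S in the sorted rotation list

All 8 rotations (rotation i = S[i:]+S[:i]):
  rot[0] = noodleT$
  rot[1] = oodleT$n
  rot[2] = odleT$no
  rot[3] = dleT$noo
  rot[4] = leT$nood
  rot[5] = eT$noodl
  rot[6] = T$noodle
  rot[7] = $noodleT
Sorted (with $ < everything):
  sorted[0] = $noodleT  (last char: 'T')
  sorted[1] = T$noodle  (last char: 'e')
  sorted[2] = dleT$noo  (last char: 'o')
  sorted[3] = eT$noodl  (last char: 'l')
  sorted[4] = leT$nood  (last char: 'd')
  sorted[5] = noodleT$  (last char: '$')
  sorted[6] = odleT$no  (last char: 'o')
  sorted[7] = oodleT$n  (last char: 'n')
Last column: Teold$on
Original string S is at sorted index 5

Answer: Teold$on
5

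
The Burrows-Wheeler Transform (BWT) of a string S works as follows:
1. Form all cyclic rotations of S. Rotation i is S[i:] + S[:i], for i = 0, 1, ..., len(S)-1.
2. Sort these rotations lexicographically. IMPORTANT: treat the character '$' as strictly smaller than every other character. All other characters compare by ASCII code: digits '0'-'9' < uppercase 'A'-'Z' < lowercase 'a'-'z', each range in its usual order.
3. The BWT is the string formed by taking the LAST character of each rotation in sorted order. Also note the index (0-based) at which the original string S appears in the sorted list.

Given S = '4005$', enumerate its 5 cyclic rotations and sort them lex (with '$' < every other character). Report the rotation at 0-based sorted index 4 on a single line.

All 5 rotations (rotation i = S[i:]+S[:i]):
  rot[0] = 4005$
  rot[1] = 005$4
  rot[2] = 05$40
  rot[3] = 5$400
  rot[4] = $4005
Sorted (with $ < everything):
  sorted[0] = $4005
  sorted[1] = 005$4
  sorted[2] = 05$40
  sorted[3] = 4005$
  sorted[4] = 5$400
sorted[4] = 5$400

Answer: 5$400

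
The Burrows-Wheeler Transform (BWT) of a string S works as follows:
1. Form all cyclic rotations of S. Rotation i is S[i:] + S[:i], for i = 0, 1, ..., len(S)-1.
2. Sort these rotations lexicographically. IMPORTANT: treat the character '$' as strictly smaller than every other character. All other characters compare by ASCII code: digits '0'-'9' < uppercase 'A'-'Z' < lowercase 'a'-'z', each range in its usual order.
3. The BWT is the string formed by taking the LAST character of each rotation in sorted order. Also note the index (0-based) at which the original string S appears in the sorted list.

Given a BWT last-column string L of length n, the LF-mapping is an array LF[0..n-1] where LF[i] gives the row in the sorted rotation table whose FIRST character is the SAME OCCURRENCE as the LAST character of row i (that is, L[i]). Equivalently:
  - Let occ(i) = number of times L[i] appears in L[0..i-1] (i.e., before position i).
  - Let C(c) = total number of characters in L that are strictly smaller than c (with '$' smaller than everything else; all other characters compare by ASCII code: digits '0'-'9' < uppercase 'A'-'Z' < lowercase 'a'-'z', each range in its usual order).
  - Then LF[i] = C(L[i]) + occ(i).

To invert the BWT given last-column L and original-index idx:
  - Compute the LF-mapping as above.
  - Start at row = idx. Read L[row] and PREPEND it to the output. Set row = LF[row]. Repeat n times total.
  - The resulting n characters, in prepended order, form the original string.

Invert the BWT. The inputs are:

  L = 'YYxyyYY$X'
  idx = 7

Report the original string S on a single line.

LF mapping: 2 3 6 7 8 4 5 0 1
Walk LF starting at row 7, prepending L[row]:
  step 1: row=7, L[7]='$', prepend. Next row=LF[7]=0
  step 2: row=0, L[0]='Y', prepend. Next row=LF[0]=2
  step 3: row=2, L[2]='x', prepend. Next row=LF[2]=6
  step 4: row=6, L[6]='Y', prepend. Next row=LF[6]=5
  step 5: row=5, L[5]='Y', prepend. Next row=LF[5]=4
  step 6: row=4, L[4]='y', prepend. Next row=LF[4]=8
  step 7: row=8, L[8]='X', prepend. Next row=LF[8]=1
  step 8: row=1, L[1]='Y', prepend. Next row=LF[1]=3
  step 9: row=3, L[3]='y', prepend. Next row=LF[3]=7
Reversed output: yYXyYYxY$

Answer: yYXyYYxY$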